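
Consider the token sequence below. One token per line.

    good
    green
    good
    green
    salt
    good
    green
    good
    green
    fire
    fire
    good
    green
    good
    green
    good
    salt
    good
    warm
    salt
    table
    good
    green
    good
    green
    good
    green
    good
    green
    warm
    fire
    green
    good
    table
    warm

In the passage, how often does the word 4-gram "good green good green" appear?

6

Scanning the 32 overlapping 4-gram windows for "good green good green":
  position 1–4: good green good green
  position 6–9: good green good green
  position 12–15: good green good green
  position 22–25: good green good green
  position 24–27: good green good green
  position 26–29: good green good green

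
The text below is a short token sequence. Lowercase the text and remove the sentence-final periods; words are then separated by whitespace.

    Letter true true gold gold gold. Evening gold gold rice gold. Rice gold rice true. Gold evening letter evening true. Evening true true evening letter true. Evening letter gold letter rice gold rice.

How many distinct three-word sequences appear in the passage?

33 tokens → 31 trigram windows in total.
Repeated trigrams (each contributes count−1 duplicates):
  rice gold rice: 3
  gold rice gold: 2
  true evening letter: 2
4 duplicate windows → 31 − 4 = 27 distinct.

27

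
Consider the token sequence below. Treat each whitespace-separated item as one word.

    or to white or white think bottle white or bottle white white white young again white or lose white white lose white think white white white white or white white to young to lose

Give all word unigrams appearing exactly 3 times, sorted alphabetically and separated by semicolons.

lose; to

Unigram counts meeting the condition (exactly 3 times):
  lose: 3
  to: 3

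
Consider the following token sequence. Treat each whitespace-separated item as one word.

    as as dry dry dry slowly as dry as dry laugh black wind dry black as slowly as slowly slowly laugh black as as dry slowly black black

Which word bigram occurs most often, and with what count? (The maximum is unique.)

Bigram frequencies (highest first):
  as dry: 4
  as as: 2
  dry dry: 2
  dry slowly: 2
  slowly as: 2
  laugh black: 2
  … (11 more, each ≤ 2)

"as dry", 4 times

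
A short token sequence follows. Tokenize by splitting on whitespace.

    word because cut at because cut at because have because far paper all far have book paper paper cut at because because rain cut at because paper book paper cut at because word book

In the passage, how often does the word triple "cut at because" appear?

5

Scanning the 32 overlapping trigram windows for "cut at because":
  position 3–5: cut at because
  position 6–8: cut at because
  position 19–21: cut at because
  position 24–26: cut at because
  position 30–32: cut at because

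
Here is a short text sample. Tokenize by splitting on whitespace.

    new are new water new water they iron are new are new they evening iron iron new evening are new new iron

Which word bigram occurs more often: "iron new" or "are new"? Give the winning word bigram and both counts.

"iron new": 1 occurrence
"are new": 4 occurrences

"are new" (4 vs 1)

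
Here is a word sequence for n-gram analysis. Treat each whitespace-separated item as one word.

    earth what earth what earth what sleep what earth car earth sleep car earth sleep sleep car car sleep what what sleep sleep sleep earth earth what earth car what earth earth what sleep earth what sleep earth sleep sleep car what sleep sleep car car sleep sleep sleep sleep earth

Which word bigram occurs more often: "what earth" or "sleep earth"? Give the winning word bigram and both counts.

"what earth" (5 vs 4)

"what earth": 5 occurrences
"sleep earth": 4 occurrences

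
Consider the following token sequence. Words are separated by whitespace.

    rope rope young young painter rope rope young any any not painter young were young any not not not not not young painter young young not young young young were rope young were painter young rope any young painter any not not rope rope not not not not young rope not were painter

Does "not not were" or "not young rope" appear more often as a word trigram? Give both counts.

"not not were": 0 occurrences
"not young rope": 1 occurrence

"not young rope" (1 vs 0)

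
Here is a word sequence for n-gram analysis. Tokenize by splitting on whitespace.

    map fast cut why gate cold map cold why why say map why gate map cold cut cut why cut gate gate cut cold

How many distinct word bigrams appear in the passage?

20

24 tokens → 23 bigram windows in total.
Repeated bigrams (each contributes count−1 duplicates):
  cut why: 2
  map cold: 2
  why gate: 2
3 duplicate windows → 23 − 3 = 20 distinct.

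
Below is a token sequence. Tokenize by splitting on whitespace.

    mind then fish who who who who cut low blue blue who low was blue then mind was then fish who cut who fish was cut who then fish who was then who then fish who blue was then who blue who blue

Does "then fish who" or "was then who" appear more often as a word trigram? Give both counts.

"then fish who": 4 occurrences
"was then who": 2 occurrences

"then fish who" (4 vs 2)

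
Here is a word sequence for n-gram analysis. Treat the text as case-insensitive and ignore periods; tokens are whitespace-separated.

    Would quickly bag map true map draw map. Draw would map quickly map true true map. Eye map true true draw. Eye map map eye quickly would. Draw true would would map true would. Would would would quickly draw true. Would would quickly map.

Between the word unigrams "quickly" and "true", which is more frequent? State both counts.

"quickly": 5 occurrences
"true": 8 occurrences

"true" (8 vs 5)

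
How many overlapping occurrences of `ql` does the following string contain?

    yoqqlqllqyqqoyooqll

Sliding a length-2 window over the 19 characters (18 positions):
  position 4–5: ql
  position 6–7: ql
  position 17–18: ql

3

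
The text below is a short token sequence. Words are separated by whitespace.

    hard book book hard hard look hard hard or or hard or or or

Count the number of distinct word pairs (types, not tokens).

9

14 tokens → 13 bigram windows in total.
Repeated bigrams (each contributes count−1 duplicates):
  or or: 3
  hard hard: 2
  hard or: 2
4 duplicate windows → 13 − 4 = 9 distinct.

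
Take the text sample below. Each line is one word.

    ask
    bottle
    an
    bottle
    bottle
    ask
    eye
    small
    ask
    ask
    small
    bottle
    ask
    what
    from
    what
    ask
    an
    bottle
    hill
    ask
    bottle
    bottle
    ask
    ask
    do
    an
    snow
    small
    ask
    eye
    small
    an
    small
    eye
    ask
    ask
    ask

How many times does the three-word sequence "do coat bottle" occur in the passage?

0

Scanning the 36 overlapping trigram windows for "do coat bottle":
  (none found)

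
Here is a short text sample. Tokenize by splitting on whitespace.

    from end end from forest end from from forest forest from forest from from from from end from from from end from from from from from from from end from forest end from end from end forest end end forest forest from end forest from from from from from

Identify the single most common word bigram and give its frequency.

"from from", 16 times

Bigram frequencies (highest first):
  from from: 16
  from end: 7
  end from: 7
  from forest: 4
  forest from: 4
  forest end: 3
  … (3 more, each ≤ 3)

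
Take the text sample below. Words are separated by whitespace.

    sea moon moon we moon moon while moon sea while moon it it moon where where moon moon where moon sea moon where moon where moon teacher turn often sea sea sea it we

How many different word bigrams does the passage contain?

34 tokens → 33 bigram windows in total.
Repeated bigrams (each contributes count−1 duplicates):
  moon where: 4
  where moon: 4
  moon moon: 3
  moon sea: 2
  sea moon: 2
  sea sea: 2
  while moon: 2
12 duplicate windows → 33 − 12 = 21 distinct.

21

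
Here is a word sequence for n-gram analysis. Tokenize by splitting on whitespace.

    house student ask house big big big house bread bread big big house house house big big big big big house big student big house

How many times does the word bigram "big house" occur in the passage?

Scanning the 24 overlapping bigram windows for "big house":
  position 7–8: big house
  position 12–13: big house
  position 20–21: big house
  position 24–25: big house

4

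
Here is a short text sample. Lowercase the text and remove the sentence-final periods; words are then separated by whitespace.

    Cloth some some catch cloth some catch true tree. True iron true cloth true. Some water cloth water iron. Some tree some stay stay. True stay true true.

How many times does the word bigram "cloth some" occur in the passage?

Scanning the 27 overlapping bigram windows for "cloth some":
  position 1–2: cloth some
  position 5–6: cloth some

2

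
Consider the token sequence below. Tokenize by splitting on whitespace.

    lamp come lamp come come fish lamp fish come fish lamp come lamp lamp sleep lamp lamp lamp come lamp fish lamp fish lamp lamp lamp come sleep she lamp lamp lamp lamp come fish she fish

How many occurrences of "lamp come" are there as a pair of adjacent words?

Scanning the 36 overlapping bigram windows for "lamp come":
  position 1–2: lamp come
  position 3–4: lamp come
  position 11–12: lamp come
  position 18–19: lamp come
  position 26–27: lamp come
  position 33–34: lamp come

6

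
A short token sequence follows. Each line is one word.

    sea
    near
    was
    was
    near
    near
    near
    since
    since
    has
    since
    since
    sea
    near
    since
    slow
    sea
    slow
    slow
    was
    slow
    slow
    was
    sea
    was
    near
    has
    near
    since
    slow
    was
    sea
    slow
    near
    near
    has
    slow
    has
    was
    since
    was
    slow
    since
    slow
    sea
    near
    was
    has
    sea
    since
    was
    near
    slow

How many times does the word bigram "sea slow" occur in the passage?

2

Scanning the 52 overlapping bigram windows for "sea slow":
  position 17–18: sea slow
  position 32–33: sea slow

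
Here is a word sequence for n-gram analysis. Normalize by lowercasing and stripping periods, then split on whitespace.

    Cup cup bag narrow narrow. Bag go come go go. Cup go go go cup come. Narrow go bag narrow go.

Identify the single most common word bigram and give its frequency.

"go go", 3 times

Bigram frequencies (highest first):
  go go: 3
  bag narrow: 2
  go cup: 2
  narrow go: 2
  cup cup: 1
  cup bag: 1
  … (9 more, each ≤ 1)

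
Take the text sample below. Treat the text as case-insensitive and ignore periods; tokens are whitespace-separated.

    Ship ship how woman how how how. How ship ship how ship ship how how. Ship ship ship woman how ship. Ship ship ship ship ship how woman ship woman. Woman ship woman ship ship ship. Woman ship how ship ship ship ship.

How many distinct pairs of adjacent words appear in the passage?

9

43 tokens → 42 bigram windows in total.
Repeated bigrams (each contributes count−1 duplicates):
  ship ship: 15
  how ship: 5
  ship how: 5
  how how: 4
  ship woman: 4
  woman ship: 4
  how woman: 2
  woman how: 2
33 duplicate windows → 42 − 33 = 9 distinct.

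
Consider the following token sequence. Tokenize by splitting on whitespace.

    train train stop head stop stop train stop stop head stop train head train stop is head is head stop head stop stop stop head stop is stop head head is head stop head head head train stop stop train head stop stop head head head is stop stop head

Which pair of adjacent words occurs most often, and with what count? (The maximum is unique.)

Bigram frequencies (highest first):
  stop head: 8
  head stop: 7
  stop stop: 7
  head head: 5
  train stop: 4
  stop train: 3
  … (7 more, each ≤ 3)

"stop head", 8 times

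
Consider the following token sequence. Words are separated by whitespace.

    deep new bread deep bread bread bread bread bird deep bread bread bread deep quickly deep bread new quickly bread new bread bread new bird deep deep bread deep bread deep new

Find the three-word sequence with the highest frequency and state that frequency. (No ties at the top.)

"bread bread bread", 3 times

Trigram frequencies (highest first):
  bread bread bread: 3
  bread deep bread: 2
  deep bread bread: 2
  deep bread deep: 2
  deep new bread: 1
  new bread deep: 1
  … (19 more, each ≤ 1)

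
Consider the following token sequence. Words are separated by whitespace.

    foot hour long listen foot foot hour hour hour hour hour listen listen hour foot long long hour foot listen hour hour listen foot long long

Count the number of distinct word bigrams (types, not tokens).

14

26 tokens → 25 bigram windows in total.
Repeated bigrams (each contributes count−1 duplicates):
  hour hour: 5
  foot hour: 2
  foot long: 2
  hour foot: 2
  hour listen: 2
  listen foot: 2
  listen hour: 2
  long long: 2
11 duplicate windows → 25 − 11 = 14 distinct.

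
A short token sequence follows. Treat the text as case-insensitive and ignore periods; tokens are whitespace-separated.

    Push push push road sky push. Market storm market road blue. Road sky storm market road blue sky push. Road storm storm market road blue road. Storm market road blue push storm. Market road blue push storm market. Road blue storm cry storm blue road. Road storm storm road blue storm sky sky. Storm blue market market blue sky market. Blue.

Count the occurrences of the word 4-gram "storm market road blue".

6

Scanning the 58 overlapping 4-gram windows for "storm market road blue":
  position 8–11: storm market road blue
  position 14–17: storm market road blue
  position 22–25: storm market road blue
  position 27–30: storm market road blue
  position 32–35: storm market road blue
  position 37–40: storm market road blue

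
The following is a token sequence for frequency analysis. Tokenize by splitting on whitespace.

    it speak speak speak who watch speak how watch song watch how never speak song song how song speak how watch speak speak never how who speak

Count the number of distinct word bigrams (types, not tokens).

27 tokens → 26 bigram windows in total.
Repeated bigrams (each contributes count−1 duplicates):
  speak speak: 3
  how watch: 2
  speak how: 2
  watch speak: 2
5 duplicate windows → 26 − 5 = 21 distinct.

21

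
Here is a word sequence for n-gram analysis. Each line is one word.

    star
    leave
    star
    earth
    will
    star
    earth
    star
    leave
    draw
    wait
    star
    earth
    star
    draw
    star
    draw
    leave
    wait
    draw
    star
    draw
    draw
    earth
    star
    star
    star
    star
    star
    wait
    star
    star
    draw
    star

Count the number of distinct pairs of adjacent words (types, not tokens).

34 tokens → 33 bigram windows in total.
Repeated bigrams (each contributes count−1 duplicates):
  star star: 5
  star draw: 4
  draw star: 3
  earth star: 3
  star earth: 3
  star leave: 2
  wait star: 2
15 duplicate windows → 33 − 15 = 18 distinct.

18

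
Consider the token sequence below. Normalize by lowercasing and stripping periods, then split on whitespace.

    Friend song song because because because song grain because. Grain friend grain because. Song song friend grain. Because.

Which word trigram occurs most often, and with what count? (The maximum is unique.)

"friend grain because", 2 times

Trigram frequencies (highest first):
  friend grain because: 2
  friend song song: 1
  song song because: 1
  song because because: 1
  because because because: 1
  because because song: 1
  … (9 more, each ≤ 1)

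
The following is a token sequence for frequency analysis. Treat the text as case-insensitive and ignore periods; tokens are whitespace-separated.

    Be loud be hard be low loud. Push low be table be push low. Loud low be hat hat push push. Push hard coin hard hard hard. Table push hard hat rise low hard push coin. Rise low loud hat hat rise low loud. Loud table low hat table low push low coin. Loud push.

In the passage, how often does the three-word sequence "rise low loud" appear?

2

Scanning the 53 overlapping trigram windows for "rise low loud":
  position 37–39: rise low loud
  position 42–44: rise low loud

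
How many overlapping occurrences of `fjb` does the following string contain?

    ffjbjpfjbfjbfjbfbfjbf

Sliding a length-3 window over the 21 characters (19 positions):
  position 2–4: fjb
  position 7–9: fjb
  position 10–12: fjb
  position 13–15: fjb
  position 18–20: fjb

5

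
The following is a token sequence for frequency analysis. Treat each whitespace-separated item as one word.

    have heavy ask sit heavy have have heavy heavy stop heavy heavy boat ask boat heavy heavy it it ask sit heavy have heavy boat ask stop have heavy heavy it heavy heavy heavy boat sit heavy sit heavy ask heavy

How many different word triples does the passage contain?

33

41 tokens → 39 trigram windows in total.
Repeated trigrams (each contributes count−1 duplicates):
  ask sit heavy: 2
  have heavy heavy: 2
  heavy boat ask: 2
  heavy heavy boat: 2
  heavy heavy it: 2
  sit heavy have: 2
6 duplicate windows → 39 − 6 = 33 distinct.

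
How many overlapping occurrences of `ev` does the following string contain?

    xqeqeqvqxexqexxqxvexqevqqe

1

Sliding a length-2 window over the 26 characters (25 positions):
  position 22–23: ev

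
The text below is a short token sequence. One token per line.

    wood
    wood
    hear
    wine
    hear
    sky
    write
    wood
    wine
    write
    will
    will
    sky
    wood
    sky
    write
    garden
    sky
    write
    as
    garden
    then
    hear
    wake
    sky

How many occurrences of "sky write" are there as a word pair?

3

Scanning the 24 overlapping bigram windows for "sky write":
  position 6–7: sky write
  position 15–16: sky write
  position 18–19: sky write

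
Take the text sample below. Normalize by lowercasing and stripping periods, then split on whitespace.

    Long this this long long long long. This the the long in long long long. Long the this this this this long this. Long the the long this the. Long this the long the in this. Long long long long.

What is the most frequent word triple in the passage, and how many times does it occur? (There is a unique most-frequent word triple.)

"long long long", 6 times

Trigram frequencies (highest first):
  long long long: 6
  long this the: 3
  this this long: 2
  this long long: 2
  the the long: 2
  this this this: 2
  … (19 more, each ≤ 2)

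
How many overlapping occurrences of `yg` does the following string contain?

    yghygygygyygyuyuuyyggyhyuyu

6

Sliding a length-2 window over the 27 characters (26 positions):
  position 1–2: yg
  position 4–5: yg
  position 6–7: yg
  position 8–9: yg
  position 11–12: yg
  position 19–20: yg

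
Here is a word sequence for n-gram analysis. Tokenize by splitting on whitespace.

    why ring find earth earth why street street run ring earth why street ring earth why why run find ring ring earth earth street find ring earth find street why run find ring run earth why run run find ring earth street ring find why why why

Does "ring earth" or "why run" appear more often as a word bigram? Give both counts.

"ring earth": 5 occurrences
"why run": 3 occurrences

"ring earth" (5 vs 3)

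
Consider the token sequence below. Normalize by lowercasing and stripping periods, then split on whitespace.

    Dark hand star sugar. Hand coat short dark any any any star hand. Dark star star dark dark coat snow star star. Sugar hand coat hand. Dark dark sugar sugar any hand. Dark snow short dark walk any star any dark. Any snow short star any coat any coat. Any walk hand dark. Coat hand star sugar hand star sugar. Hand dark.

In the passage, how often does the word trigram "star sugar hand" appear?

Scanning the 60 overlapping trigram windows for "star sugar hand":
  position 3–5: star sugar hand
  position 22–24: star sugar hand
  position 56–58: star sugar hand
  position 59–61: star sugar hand

4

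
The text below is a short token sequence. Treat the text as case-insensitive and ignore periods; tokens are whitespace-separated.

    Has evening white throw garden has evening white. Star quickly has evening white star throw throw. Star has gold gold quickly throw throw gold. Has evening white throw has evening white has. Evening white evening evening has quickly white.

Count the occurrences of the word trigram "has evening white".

6

Scanning the 37 overlapping trigram windows for "has evening white":
  position 1–3: has evening white
  position 6–8: has evening white
  position 11–13: has evening white
  position 25–27: has evening white
  position 29–31: has evening white
  position 32–34: has evening white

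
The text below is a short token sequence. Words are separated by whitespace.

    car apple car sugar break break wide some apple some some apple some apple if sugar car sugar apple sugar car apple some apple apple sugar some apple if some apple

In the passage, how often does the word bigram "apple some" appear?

Scanning the 30 overlapping bigram windows for "apple some":
  position 9–10: apple some
  position 12–13: apple some
  position 22–23: apple some

3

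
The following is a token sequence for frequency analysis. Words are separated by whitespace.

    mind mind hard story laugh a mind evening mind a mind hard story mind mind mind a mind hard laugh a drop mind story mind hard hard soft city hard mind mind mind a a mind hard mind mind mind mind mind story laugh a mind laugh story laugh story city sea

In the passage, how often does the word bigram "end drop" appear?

Scanning the 51 overlapping bigram windows for "end drop":
  (none found)

0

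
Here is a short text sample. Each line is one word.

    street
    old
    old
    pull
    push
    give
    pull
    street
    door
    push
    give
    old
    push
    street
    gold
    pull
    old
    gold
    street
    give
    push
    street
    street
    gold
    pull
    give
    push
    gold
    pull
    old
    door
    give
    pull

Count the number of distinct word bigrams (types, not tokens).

33 tokens → 32 bigram windows in total.
Repeated bigrams (each contributes count−1 duplicates):
  gold pull: 3
  give pull: 2
  give push: 2
  pull old: 2
  push give: 2
  push street: 2
  street gold: 2
8 duplicate windows → 32 − 8 = 24 distinct.

24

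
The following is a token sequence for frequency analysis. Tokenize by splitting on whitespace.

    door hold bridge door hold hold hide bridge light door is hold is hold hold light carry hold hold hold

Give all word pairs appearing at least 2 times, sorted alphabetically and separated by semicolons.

Bigram counts meeting the condition (at least 2 times):
  door hold: 2
  hold hold: 4
  is hold: 2

door hold; hold hold; is hold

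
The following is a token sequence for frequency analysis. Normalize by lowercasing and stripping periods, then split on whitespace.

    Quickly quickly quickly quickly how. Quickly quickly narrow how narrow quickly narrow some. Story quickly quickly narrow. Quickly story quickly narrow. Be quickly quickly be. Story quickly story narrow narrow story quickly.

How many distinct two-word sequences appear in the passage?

32 tokens → 31 bigram windows in total.
Repeated bigrams (each contributes count−1 duplicates):
  quickly quickly: 6
  quickly narrow: 4
  story quickly: 4
  narrow quickly: 2
  quickly story: 2
13 duplicate windows → 31 − 13 = 18 distinct.

18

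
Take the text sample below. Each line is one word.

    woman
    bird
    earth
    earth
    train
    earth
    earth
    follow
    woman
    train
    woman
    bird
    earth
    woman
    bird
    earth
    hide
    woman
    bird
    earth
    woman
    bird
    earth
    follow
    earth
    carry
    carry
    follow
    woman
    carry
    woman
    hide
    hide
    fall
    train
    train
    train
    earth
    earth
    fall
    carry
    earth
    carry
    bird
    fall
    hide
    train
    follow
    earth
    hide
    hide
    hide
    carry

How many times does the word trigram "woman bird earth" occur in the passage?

Scanning the 51 overlapping trigram windows for "woman bird earth":
  position 1–3: woman bird earth
  position 11–13: woman bird earth
  position 14–16: woman bird earth
  position 18–20: woman bird earth
  position 21–23: woman bird earth

5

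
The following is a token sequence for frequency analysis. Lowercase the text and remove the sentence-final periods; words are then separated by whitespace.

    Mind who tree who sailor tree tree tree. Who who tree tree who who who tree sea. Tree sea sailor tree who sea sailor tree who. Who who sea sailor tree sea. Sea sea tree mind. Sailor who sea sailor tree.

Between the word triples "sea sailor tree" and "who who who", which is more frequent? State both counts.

"sea sailor tree" (4 vs 2)

"sea sailor tree": 4 occurrences
"who who who": 2 occurrences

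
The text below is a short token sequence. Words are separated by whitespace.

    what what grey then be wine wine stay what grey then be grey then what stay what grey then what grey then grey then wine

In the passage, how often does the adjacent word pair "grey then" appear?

6

Scanning the 24 overlapping bigram windows for "grey then":
  position 3–4: grey then
  position 10–11: grey then
  position 13–14: grey then
  position 18–19: grey then
  position 21–22: grey then
  position 23–24: grey then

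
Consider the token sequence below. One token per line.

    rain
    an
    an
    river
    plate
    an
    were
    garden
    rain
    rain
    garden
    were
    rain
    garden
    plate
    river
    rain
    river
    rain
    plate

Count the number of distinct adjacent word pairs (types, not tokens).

17

20 tokens → 19 bigram windows in total.
Repeated bigrams (each contributes count−1 duplicates):
  rain garden: 2
  river rain: 2
2 duplicate windows → 19 − 2 = 17 distinct.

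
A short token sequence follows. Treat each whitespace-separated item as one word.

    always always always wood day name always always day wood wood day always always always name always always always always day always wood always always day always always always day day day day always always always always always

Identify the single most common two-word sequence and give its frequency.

"always always", 15 times

Bigram frequencies (highest first):
  always always: 15
  always day: 4
  day always: 4
  day day: 3
  always wood: 2
  wood day: 2
  … (6 more, each ≤ 2)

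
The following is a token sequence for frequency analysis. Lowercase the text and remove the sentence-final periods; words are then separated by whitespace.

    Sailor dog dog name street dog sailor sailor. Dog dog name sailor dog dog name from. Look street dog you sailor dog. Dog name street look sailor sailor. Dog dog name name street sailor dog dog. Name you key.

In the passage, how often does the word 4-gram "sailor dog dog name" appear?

Scanning the 36 overlapping 4-gram windows for "sailor dog dog name":
  position 1–4: sailor dog dog name
  position 8–11: sailor dog dog name
  position 12–15: sailor dog dog name
  position 21–24: sailor dog dog name
  position 28–31: sailor dog dog name
  position 34–37: sailor dog dog name

6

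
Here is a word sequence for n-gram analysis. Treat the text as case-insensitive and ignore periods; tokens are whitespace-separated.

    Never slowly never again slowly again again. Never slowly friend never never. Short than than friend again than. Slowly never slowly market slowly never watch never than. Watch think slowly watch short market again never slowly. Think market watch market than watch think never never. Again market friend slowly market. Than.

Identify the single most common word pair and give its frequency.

"never slowly", 4 times

Bigram frequencies (highest first):
  never slowly: 4
  slowly never: 3
  never again: 2
  again never: 2
  never never: 2
  slowly market: 2
  … (32 more, each ≤ 2)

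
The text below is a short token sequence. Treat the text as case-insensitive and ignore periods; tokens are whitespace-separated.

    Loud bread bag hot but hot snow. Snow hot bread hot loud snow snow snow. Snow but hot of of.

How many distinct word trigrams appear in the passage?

20 tokens → 18 trigram windows in total.
Repeated trigrams (each contributes count−1 duplicates):
  snow snow snow: 2
1 duplicate windows → 18 − 1 = 17 distinct.

17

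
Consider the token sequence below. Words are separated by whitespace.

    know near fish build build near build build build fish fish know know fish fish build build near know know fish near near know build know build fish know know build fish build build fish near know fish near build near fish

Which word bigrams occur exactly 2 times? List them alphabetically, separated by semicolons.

fish fish; fish know; near build; near fish

Bigram counts meeting the condition (exactly 2 times):
  fish fish: 2
  fish know: 2
  near build: 2
  near fish: 2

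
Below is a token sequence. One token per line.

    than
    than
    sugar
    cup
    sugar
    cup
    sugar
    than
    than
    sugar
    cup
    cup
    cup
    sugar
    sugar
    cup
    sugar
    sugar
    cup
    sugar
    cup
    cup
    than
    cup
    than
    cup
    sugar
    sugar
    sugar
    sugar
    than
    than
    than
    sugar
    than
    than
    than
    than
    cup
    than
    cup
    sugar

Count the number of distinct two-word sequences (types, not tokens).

9

42 tokens → 41 bigram windows in total.
Repeated bigrams (each contributes count−1 duplicates):
  cup sugar: 7
  than than: 7
  sugar cup: 6
  sugar sugar: 5
  than cup: 4
  cup cup: 3
  cup than: 3
  sugar than: 3
  … (1 more repeated)
32 duplicate windows → 41 − 32 = 9 distinct.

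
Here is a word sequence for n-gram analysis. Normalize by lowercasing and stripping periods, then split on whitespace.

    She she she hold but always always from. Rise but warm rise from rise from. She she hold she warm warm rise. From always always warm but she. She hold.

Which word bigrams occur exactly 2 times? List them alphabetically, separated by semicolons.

Bigram counts meeting the condition (exactly 2 times):
  always always: 2
  from rise: 2
  warm rise: 2

always always; from rise; warm rise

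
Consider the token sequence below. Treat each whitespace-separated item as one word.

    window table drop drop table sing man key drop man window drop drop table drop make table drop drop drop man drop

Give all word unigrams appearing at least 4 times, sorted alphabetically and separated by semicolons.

drop; table

Unigram counts meeting the condition (at least 4 times):
  drop: 10
  table: 4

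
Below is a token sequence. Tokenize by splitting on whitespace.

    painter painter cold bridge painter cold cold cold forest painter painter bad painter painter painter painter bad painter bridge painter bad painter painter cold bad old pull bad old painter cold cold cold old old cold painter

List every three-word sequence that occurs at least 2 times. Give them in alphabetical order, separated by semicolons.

bad painter painter; cold cold cold; painter bad painter; painter cold cold; painter painter bad; painter painter cold; painter painter painter

Trigram counts meeting the condition (at least 2 times):
  bad painter painter: 2
  cold cold cold: 2
  painter bad painter: 3
  painter cold cold: 2
  painter painter bad: 2
  painter painter cold: 2
  painter painter painter: 2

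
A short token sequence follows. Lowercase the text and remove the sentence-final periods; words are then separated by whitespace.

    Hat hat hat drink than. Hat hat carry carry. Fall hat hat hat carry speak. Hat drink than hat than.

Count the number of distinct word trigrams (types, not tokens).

14

20 tokens → 18 trigram windows in total.
Repeated trigrams (each contributes count−1 duplicates):
  drink than hat: 2
  hat drink than: 2
  hat hat carry: 2
  hat hat hat: 2
4 duplicate windows → 18 − 4 = 14 distinct.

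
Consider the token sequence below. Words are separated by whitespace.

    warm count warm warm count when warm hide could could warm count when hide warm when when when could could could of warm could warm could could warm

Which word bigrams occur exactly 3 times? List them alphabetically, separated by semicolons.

could warm; warm count

Bigram counts meeting the condition (exactly 3 times):
  could warm: 3
  warm count: 3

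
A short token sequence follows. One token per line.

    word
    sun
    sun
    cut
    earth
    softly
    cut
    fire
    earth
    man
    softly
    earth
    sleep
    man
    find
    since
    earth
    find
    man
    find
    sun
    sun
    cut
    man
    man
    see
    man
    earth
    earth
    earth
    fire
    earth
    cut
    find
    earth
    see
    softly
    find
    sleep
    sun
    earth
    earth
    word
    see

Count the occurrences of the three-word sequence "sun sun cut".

Scanning the 42 overlapping trigram windows for "sun sun cut":
  position 2–4: sun sun cut
  position 21–23: sun sun cut

2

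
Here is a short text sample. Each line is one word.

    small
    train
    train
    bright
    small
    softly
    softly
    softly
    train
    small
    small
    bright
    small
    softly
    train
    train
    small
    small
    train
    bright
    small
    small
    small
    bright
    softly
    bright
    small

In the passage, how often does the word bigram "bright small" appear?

4

Scanning the 26 overlapping bigram windows for "bright small":
  position 4–5: bright small
  position 12–13: bright small
  position 20–21: bright small
  position 26–27: bright small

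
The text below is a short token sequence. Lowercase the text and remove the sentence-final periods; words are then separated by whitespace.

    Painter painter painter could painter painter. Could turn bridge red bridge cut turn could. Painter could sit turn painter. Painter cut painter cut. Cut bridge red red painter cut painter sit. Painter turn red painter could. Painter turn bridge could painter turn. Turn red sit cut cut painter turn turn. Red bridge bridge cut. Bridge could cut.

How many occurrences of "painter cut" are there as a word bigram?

3

Scanning the 56 overlapping bigram windows for "painter cut":
  position 20–21: painter cut
  position 22–23: painter cut
  position 28–29: painter cut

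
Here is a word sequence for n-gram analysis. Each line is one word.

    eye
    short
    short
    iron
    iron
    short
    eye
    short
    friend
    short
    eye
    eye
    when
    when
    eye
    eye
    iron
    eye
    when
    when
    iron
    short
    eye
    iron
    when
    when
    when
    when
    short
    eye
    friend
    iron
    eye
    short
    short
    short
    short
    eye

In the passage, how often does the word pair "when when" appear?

Scanning the 37 overlapping bigram windows for "when when":
  position 13–14: when when
  position 19–20: when when
  position 25–26: when when
  position 26–27: when when
  position 27–28: when when

5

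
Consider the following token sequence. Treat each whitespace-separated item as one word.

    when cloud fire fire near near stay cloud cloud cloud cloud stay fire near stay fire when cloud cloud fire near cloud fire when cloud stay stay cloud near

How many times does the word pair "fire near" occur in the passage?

Scanning the 28 overlapping bigram windows for "fire near":
  position 4–5: fire near
  position 13–14: fire near
  position 20–21: fire near

3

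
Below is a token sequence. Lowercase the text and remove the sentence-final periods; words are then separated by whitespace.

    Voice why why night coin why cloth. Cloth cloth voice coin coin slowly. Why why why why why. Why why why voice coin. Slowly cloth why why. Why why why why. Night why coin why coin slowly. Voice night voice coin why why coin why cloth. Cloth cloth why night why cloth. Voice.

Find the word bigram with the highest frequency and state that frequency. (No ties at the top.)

"why why", 14 times

Bigram frequencies (highest first):
  why why: 14
  coin why: 4
  cloth cloth: 4
  why night: 3
  why cloth: 3
  voice coin: 3
  … (14 more, each ≤ 3)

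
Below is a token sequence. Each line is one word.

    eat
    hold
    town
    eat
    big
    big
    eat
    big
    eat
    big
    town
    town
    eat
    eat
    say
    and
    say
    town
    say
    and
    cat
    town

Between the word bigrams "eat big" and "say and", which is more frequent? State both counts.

"eat big" (3 vs 2)

"eat big": 3 occurrences
"say and": 2 occurrences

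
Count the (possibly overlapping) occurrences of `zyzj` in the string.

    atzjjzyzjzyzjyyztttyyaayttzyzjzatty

Sliding a length-4 window over the 35 characters (32 positions):
  position 6–9: zyzj
  position 10–13: zyzj
  position 27–30: zyzj

3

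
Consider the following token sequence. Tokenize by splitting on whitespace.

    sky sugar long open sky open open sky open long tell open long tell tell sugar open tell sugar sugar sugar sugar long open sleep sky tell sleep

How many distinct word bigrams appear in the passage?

18

28 tokens → 27 bigram windows in total.
Repeated bigrams (each contributes count−1 duplicates):
  sugar sugar: 3
  long open: 2
  long tell: 2
  open long: 2
  open sky: 2
  sky open: 2
  sugar long: 2
  tell sugar: 2
9 duplicate windows → 27 − 9 = 18 distinct.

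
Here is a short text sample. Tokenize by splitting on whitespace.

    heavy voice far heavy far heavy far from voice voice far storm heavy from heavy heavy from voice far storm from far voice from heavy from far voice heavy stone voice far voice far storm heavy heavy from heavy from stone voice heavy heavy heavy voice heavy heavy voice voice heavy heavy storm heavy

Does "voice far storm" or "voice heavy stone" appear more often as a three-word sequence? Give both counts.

"voice far storm" (3 vs 1)

"voice far storm": 3 occurrences
"voice heavy stone": 1 occurrence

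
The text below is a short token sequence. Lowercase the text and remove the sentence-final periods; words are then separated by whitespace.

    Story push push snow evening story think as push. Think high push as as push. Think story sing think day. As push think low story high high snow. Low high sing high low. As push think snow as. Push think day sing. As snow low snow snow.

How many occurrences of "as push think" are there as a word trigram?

5

Scanning the 45 overlapping trigram windows for "as push think":
  position 8–10: as push think
  position 14–16: as push think
  position 21–23: as push think
  position 34–36: as push think
  position 38–40: as push think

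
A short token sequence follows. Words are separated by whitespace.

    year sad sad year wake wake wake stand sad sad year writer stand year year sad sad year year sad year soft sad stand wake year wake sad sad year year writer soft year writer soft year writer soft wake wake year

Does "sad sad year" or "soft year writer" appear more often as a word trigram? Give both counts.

"sad sad year" (4 vs 2)

"sad sad year": 4 occurrences
"soft year writer": 2 occurrences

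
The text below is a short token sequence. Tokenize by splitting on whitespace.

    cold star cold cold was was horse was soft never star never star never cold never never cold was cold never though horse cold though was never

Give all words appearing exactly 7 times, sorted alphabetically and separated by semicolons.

Unigram counts meeting the condition (exactly 7 times):
  cold: 7
  never: 7

cold; never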